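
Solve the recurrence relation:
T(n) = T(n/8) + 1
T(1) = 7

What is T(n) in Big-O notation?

Each step divides n by 8 and adds 1. After log_8(n) steps we reach T(1)=7. So T(n) = 1·log_8(n) + 7 = O(log n).

Answer: O(log n)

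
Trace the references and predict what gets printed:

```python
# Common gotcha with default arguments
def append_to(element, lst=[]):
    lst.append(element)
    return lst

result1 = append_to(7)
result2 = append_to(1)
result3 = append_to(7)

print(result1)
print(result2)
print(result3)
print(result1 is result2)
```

Key concept: mutable default argument gotcha.
Step by step:
`result1 = append_to(7)` → result1 = [7]
`result2 = append_to(1)` → result1 = [7, 1] (same object as result2); result2 = [7, 1] (same object as result1)
`result3 = append_to(7)` → result1 = [7, 1, 7] (same object as result2, result3); result2 = [7, 1, 7] (same object as result1, result3); result3 = [7, 1, 7] (same object as result1, result2)
`print(result1)` → prints [7, 1, 7]
`print(result2)` → prints [7, 1, 7]
`print(result3)` → prints [7, 1, 7]
`print(result1 is result2)` → prints True

Answer:
[7, 1, 7]
[7, 1, 7]
[7, 1, 7]
True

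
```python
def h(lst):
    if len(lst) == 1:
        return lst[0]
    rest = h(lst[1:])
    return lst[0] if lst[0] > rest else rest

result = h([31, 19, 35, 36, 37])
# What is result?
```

Recursive max over [31, 19, 35, 36, 37] = 37

Answer: 37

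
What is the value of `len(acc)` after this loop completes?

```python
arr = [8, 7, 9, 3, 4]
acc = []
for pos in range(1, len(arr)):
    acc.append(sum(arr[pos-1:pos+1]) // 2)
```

Number of 2-element averages
`acc` takes the values: [] → [7] → [7, 8] → [7, 8, 6] → [7, 8, 6, 3]
So `len(acc)` = 4

Answer: 4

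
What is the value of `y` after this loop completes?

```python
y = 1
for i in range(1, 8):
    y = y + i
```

Start at 1, add 1 through 7
`y` takes the values: 1 → 2 → 4 → 7 → 11 → 16 → 22 → 29

Answer: 29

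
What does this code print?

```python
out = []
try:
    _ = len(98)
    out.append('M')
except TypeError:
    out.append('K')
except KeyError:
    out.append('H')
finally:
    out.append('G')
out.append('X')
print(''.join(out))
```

Execution trace: 'K' (except TypeError) → 'G' (finally) → 'X' (after the try/except). Output: KGX

Answer: KGX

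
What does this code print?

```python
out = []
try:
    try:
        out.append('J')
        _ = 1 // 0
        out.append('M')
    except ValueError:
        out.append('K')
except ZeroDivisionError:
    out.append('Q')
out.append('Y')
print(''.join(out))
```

Execution trace: 'J' (try body) → 'Q' (outer except ZeroDivisionError) → 'Y' (after the try/except). Output: JQY

Answer: JQY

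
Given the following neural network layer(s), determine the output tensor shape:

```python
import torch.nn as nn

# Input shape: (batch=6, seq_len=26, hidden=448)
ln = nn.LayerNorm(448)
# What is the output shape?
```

Input: (6, 26, 448) -> Output: (6, 26, 448)

Answer: (6, 26, 448)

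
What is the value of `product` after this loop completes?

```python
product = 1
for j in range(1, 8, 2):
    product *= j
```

Product of 1, 3, 5, ... up to 7
`product` takes the values: 1 → 3 → 15 → 105

Answer: 105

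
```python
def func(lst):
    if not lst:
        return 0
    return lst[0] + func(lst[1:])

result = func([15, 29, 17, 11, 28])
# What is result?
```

15 + 29 + 17 + 11 + 28 + 0 = 100

Answer: 100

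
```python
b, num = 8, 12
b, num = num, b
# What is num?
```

Trace:
`b, num = 8, 12` → b = 8; num = 12
`b, num = num, b` → b = 12; num = 8
So num = 8

Answer: 8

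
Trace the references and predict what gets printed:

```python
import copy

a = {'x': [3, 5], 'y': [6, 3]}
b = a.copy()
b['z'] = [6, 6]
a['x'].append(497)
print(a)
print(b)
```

Key concept: shallow copy of dict with mutable values.
Step by step:
`a = {'x': [3, 5], 'y': [6, 3]}` → a = {'x': [3, 5], 'y': [6, 3]}
`b = a.copy()` → b = {'x': [3, 5], 'y': [6, 3]}
`b['z'] = [6, 6]` → b = {'x': [3, 5], 'y': [6, 3], 'z': [6, 6]}
`a['x'].append(497)` → a = {'x': [3, 5, 497], 'y': [6, 3]}; b = {'x': [3, 5, 497], 'y': [6, 3], 'z': [6, 6]}
`print(a)` → prints {'x': [3, 5, 497], 'y': [6, 3]}
`print(b)` → prints {'x': [3, 5, 497], 'y': [6, 3], 'z': [6, 6]}

Answer:
{'x': [3, 5, 497], 'y': [6, 3]}
{'x': [3, 5, 497], 'y': [6, 3], 'z': [6, 6]}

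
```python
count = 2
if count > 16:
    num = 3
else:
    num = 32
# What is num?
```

Trace:
`count = 2` → count = 2
`if count > 16: ...` → count > 16 is False, take else branch → num = 32
So num = 32

Answer: 32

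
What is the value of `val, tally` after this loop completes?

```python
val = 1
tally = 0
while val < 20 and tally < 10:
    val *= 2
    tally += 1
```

Double until >= 20 or 10 iterations
`val, tally` takes the values: (1, 0) → (2, 0) → (2, 1) → (4, 1) → (4, 2) → (8, 2) → (8, 3) → (16, 3) → (16, 4) → (32, 4) → (32, 5)

Answer: 32, 5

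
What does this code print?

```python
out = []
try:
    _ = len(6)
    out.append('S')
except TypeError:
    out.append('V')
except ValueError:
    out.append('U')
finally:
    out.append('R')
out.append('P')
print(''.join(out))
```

Execution trace: 'V' (except TypeError) → 'R' (finally) → 'P' (after the try/except). Output: VRP

Answer: VRP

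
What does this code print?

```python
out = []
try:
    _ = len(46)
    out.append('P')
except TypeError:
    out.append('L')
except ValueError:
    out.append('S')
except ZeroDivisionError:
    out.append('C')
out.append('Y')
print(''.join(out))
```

Execution trace: 'L' (except TypeError) → 'Y' (after the try/except). Output: LY

Answer: LY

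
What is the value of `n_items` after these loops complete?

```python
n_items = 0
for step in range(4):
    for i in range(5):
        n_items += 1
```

4 * 5 = 20
`n_items` takes the values: 0 → 1 → 2 → 3 → 4 → 5 → 6 → 7 → 8 → 9 → 10 → 11 → 12 → 13 → 14 → 15 → 16 → 17 → 18 → 19 → 20

Answer: 20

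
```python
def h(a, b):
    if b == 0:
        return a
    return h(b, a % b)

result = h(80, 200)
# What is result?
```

h(80, 200) -> h(200, 80) -> h(80, 40) -> h(40, 0) -> 40

Answer: 40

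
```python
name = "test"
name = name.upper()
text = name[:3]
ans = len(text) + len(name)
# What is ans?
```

Trace:
`name = "test"` → name = 'test'
`name = name.upper()` → name = 'TEST'
`text = name[:3]` → text = 'TES'
`ans = len(text) + len(name)` → ans = 7
So ans = 7

Answer: 7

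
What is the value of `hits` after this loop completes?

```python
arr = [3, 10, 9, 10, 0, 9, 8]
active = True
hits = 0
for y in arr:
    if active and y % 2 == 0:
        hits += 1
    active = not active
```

Count even values at even positions
`hits` takes the values: 0 → 1 → 2

Answer: 2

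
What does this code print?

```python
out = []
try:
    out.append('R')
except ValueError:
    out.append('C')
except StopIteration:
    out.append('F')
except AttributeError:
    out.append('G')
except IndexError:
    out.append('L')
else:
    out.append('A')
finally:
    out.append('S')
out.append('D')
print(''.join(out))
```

Execution trace: 'R' (try body, no exception) → 'A' (else) → 'S' (finally) → 'D' (after the try/except). Output: RASD

Answer: RASD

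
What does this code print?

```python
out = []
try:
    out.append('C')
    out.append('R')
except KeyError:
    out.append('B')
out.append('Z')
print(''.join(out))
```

Execution trace: 'C' (try body) → 'R' (try body, no exception) → 'Z' (after the try/except). Output: CRZ

Answer: CRZ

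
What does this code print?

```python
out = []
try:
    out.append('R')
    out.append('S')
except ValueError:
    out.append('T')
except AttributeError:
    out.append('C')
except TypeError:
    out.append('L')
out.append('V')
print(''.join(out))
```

Execution trace: 'R' (try body) → 'S' (try body, no exception) → 'V' (after the try/except). Output: RSV

Answer: RSV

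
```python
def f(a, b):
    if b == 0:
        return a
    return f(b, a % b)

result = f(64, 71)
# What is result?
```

f(64, 71) -> f(71, 64) -> f(64, 7) -> f(7, 1) -> f(1, 0) -> 1

Answer: 1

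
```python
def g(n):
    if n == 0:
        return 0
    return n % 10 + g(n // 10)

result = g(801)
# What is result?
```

Sum of digits of 801: 1 + 0 + 8 = 9

Answer: 9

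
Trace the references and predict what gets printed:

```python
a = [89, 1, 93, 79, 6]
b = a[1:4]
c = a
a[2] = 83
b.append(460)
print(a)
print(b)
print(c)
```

Key concept: slice vs alias.
Step by step:
`a = [89, 1, 93, 79, 6]` → a = [89, 1, 93, 79, 6]
`b = a[1:4]` → b = [1, 93, 79]
`c = a` → c = [89, 1, 93, 79, 6] (same object as a)
`a[2] = 83` → a = [89, 1, 83, 79, 6] (same object as c); c = [89, 1, 83, 79, 6] (same object as a)
`b.append(460)` → b = [1, 93, 79, 460]
`print(a)` → prints [89, 1, 83, 79, 6]
`print(b)` → prints [1, 93, 79, 460]
`print(c)` → prints [89, 1, 83, 79, 6]

Answer:
[89, 1, 83, 79, 6]
[1, 93, 79, 460]
[89, 1, 83, 79, 6]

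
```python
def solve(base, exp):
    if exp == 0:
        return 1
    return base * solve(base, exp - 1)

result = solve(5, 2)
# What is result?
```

solve(5, 2) = 5 * 5 = 25

Answer: 25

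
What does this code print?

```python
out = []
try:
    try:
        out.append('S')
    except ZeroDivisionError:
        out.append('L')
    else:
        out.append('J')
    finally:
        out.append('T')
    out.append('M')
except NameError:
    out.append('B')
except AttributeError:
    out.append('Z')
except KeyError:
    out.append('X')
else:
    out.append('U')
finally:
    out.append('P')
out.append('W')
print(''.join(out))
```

Execution trace: 'S' (inner try body, no exception) → 'J' (inner else) → 'T' (inner finally) → 'M' (try body, no exception) → 'U' (else) → 'P' (finally) → 'W' (after the try/except). Output: SJTMUPW

Answer: SJTMUPW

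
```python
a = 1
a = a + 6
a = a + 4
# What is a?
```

Trace:
`a = 1` → a = 1
`a = a + 6` → a = 7
`a = a + 4` → a = 11
So a = 11

Answer: 11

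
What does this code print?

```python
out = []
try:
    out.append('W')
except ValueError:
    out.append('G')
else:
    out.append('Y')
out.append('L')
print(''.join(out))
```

Execution trace: 'W' (try body, no exception) → 'Y' (else) → 'L' (after the try/except). Output: WYL

Answer: WYL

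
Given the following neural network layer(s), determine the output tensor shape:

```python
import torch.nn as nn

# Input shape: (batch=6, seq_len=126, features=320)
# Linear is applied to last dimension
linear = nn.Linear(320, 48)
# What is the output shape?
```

Input: (6, 126, 320) -> Output: (6, 126, 48)

Answer: (6, 126, 48)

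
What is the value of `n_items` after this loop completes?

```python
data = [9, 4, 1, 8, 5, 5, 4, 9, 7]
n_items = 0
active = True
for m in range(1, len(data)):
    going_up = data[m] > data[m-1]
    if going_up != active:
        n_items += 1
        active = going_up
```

Count direction changes in [9, 4, 1, 8, 5, 5, 4, 9, 7]
`n_items` takes the values: 0 → 1 → 2 → 3 → 4 → 5

Answer: 5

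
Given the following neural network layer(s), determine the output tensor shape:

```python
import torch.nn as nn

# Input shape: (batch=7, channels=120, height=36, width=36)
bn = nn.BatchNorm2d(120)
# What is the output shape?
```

Input: (7, 120, 36, 36) -> Output: (7, 120, 36, 36)

Answer: (7, 120, 36, 36)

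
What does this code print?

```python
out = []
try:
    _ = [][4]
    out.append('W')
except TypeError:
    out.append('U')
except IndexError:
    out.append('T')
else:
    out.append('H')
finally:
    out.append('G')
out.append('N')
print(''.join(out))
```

Execution trace: 'T' (except IndexError) → 'G' (finally) → 'N' (after the try/except). Output: TGN

Answer: TGN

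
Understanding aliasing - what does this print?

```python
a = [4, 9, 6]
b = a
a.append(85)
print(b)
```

Key concept: basic list aliasing.
Step by step:
`a = [4, 9, 6]` → a = [4, 9, 6]
`b = a` → b = [4, 9, 6] (same object as a)
`a.append(85)` → a = [4, 9, 6, 85] (same object as b); b = [4, 9, 6, 85] (same object as a)
`print(b)` → prints [4, 9, 6, 85]

Answer: [4, 9, 6, 85]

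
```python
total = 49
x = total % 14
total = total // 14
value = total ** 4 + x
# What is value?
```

Trace:
`total = 49` → total = 49
`x = total % 14` → x = 7
`total = total // 14` → total = 3
`value = total ** 4 + x` → value = 88
So value = 88

Answer: 88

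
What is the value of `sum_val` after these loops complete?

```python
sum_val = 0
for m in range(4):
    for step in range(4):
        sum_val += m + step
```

Sum of all m+step for m,step in 4x4
`sum_val` takes the values: 0 → 1 → 3 → 6 → 7 → 9 → 12 → 16 → 18 → 21 → 25 → 30 → 33 → 37 → 42 → 48

Answer: 48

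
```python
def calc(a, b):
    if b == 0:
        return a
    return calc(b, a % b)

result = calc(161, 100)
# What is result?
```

calc(161, 100) -> calc(100, 61) -> calc(61, 39) -> calc(39, 22) -> calc(22, 17) -> calc(17, 5) -> calc(5, 2) -> calc(2, 1) -> calc(1, 0) -> 1

Answer: 1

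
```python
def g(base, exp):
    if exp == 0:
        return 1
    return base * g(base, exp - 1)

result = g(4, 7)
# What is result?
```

g(4, 7) = 4 * 4 * 4 * 4 * 4 * 4 * 4 = 16384

Answer: 16384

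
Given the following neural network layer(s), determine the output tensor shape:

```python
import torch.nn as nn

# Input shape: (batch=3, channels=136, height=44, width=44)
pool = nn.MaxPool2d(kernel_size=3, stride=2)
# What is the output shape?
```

Input: (3, 136, 44, 44) -> Output: (3, 136, 21, 21)

Answer: (3, 136, 21, 21)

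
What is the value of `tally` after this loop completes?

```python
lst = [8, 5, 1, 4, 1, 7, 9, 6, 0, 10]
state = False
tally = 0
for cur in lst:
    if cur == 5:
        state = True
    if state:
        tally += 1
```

Count elements after first 5 in [8, 5, 1, 4, 1, 7, 9, 6, 0, 10]
`tally` takes the values: 0 → 1 → 2 → 3 → 4 → 5 → 6 → 7 → 8 → 9

Answer: 9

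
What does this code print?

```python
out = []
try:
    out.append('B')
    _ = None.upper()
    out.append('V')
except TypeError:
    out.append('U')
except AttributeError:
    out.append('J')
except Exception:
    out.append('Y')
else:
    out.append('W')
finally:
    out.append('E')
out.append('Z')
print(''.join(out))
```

Execution trace: 'B' (try body) → 'J' (except AttributeError) → 'E' (finally) → 'Z' (after the try/except). Output: BJEZ

Answer: BJEZ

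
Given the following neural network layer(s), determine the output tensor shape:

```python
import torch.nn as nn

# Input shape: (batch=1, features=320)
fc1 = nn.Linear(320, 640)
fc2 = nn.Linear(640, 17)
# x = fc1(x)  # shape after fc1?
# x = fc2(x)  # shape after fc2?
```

Input: (1, 320) -> after fc1: (1, 640) -> Output: (1, 17)

Answer: (1, 17)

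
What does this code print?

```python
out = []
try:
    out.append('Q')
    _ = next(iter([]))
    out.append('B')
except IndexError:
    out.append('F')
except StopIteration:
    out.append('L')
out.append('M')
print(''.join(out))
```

Execution trace: 'Q' (try body) → 'L' (except StopIteration) → 'M' (after the try/except). Output: QLM

Answer: QLM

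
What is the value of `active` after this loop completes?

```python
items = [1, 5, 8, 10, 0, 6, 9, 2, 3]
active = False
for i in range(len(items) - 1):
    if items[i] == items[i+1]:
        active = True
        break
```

Check consecutive duplicates in [1, 5, 8, 10, 0, 6, 9, 2, 3]
`active` takes the values: False

Answer: False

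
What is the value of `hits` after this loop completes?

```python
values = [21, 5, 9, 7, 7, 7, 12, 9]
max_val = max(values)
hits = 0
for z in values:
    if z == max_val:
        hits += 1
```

Count of max value 21 in [21, 5, 9, 7, 7, 7, 12, 9]
`hits` takes the values: 0 → 1

Answer: 1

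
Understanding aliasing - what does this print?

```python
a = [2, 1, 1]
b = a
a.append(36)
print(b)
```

Key concept: basic list aliasing.
Step by step:
`a = [2, 1, 1]` → a = [2, 1, 1]
`b = a` → b = [2, 1, 1] (same object as a)
`a.append(36)` → a = [2, 1, 1, 36] (same object as b); b = [2, 1, 1, 36] (same object as a)
`print(b)` → prints [2, 1, 1, 36]

Answer: [2, 1, 1, 36]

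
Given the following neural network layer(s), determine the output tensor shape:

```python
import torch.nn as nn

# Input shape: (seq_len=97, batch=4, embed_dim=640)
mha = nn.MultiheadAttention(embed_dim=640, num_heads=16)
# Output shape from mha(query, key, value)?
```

Input: (97, 4, 640) -> Output: (97, 4, 640)

Answer: (97, 4, 640)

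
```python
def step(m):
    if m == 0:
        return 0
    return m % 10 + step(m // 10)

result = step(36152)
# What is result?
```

Sum of digits of 36152: 2 + 5 + 1 + 6 + 3 = 17

Answer: 17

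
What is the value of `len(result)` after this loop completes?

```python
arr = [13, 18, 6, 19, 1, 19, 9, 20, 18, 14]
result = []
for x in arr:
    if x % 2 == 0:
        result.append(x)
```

Count even numbers in [13, 18, 6, 19, 1, 19, 9, 20, 18, 14]
`result` takes the values: [] → [18] → [18, 6] → [18, 6, 20] → [18, 6, 20, 18] → [18, 6, 20, 18, 14]
So `len(result)` = 5

Answer: 5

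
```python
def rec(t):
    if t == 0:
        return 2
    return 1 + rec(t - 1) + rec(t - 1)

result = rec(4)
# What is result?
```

rec(t) = 1 + 2·rec(t-1), rec(0)=2. Closed form: (2+1)·2^4 - 1 = 47.

Answer: 47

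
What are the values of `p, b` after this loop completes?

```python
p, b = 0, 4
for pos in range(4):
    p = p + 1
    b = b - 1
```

p goes 0→4, b goes 4→0
`p, b` takes the values: (0, 4) → (1, 4) → (1, 3) → (2, 3) → (2, 2) → (3, 2) → (3, 1) → (4, 1) → (4, 0)

Answer: 4, 0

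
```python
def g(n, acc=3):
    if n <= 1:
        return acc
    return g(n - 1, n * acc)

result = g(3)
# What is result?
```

Accumulator trace (n, acc): (3, 3) -> (2, 9) -> (1, 18) -> return 18

Answer: 18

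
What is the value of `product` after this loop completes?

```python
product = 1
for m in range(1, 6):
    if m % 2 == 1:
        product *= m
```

Product of odd numbers 1 to 5
`product` takes the values: 1 → 3 → 15

Answer: 15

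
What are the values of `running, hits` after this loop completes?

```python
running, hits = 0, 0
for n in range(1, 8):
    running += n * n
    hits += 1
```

Sum of squares and count
`running, hits` takes the values: (0, 0) → (1, 0) → (1, 1) → (5, 1) → (5, 2) → (14, 2) → (14, 3) → (30, 3) → (30, 4) → (55, 4) → (55, 5) → (91, 5) → (91, 6) → (140, 6) → (140, 7)

Answer: 140, 7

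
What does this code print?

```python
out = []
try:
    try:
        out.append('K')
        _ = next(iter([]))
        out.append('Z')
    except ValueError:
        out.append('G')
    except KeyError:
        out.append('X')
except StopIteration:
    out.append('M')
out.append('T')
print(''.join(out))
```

Execution trace: 'K' (try body) → 'M' (outer except StopIteration) → 'T' (after the try/except). Output: KMT

Answer: KMT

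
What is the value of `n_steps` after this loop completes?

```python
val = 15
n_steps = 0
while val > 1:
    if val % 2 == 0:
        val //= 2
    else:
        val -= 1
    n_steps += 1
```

Steps to reduce 15 to 1
`n_steps` takes the values: 0 → 1 → 2 → 3 → 4 → 5 → 6

Answer: 6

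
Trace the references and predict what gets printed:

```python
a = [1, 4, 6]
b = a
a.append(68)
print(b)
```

Key concept: basic list aliasing.
Step by step:
`a = [1, 4, 6]` → a = [1, 4, 6]
`b = a` → b = [1, 4, 6] (same object as a)
`a.append(68)` → a = [1, 4, 6, 68] (same object as b); b = [1, 4, 6, 68] (same object as a)
`print(b)` → prints [1, 4, 6, 68]

Answer: [1, 4, 6, 68]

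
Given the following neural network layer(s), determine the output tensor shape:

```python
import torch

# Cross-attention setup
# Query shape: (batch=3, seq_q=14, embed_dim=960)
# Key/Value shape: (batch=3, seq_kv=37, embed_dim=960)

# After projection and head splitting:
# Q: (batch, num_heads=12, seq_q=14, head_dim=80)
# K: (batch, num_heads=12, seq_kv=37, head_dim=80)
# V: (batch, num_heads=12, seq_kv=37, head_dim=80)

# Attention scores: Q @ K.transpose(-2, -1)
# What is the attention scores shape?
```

Input: (3, 14, 960) -> Output: (3, 12, 14, 37)

Answer: (3, 12, 14, 37)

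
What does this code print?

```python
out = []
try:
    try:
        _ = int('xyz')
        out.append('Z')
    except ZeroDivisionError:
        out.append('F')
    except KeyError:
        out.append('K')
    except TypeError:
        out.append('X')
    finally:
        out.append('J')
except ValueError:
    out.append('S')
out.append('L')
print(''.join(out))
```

Execution trace: 'J' (finally) → 'S' (outer except ValueError) → 'L' (after the try/except). Output: JSL

Answer: JSL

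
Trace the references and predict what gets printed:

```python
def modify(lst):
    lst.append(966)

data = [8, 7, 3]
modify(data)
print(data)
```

Key concept: function modifies passed list.
Step by step:
`data = [8, 7, 3]` → data = [8, 7, 3]
`modify(data)` → data = [8, 7, 3, 966]
`print(data)` → prints [8, 7, 3, 966]

Answer: [8, 7, 3, 966]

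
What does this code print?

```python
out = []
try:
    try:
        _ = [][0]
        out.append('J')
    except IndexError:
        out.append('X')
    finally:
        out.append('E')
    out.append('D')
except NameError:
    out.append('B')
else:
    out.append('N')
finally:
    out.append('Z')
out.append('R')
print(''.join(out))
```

Execution trace: 'X' (inner except IndexError) → 'E' (inner finally) → 'D' (try body, no exception) → 'N' (else) → 'Z' (finally) → 'R' (after the try/except). Output: XEDNZR

Answer: XEDNZR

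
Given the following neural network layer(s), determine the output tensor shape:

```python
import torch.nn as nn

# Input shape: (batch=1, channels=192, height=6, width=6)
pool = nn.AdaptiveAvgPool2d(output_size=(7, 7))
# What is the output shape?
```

Input: (1, 192, 6, 6) -> Output: (1, 192, 7, 7)

Answer: (1, 192, 7, 7)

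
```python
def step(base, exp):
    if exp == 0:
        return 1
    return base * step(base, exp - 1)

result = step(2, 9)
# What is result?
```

step(2, 9) = 2 * 2 * 2 * 2 * 2 * 2 * 2 * 2 * 2 = 512

Answer: 512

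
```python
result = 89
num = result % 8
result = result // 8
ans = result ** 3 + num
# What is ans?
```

Trace:
`result = 89` → result = 89
`num = result % 8` → num = 1
`result = result // 8` → result = 11
`ans = result ** 3 + num` → ans = 1332
So ans = 1332

Answer: 1332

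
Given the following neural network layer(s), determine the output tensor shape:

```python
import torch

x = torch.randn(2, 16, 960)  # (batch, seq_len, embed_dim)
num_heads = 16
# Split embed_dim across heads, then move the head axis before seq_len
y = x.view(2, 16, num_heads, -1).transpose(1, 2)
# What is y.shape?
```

Input: (2, 16, 960) -> head_dim = 960 // 16 = 60; after view: (2, 16, 16, 60) -> after transpose(1, 2): (2, 16, 16, 60) -> Output: (2, 16, 16, 60)

Answer: (2, 16, 16, 60)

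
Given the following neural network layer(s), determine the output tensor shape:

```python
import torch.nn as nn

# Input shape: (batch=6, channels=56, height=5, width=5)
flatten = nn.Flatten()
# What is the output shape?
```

Input: (6, 56, 5, 5) -> Output: (6, 1400)

Answer: (6, 1400)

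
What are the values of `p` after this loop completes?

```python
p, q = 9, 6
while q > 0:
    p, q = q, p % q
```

GCD of 9 and 6
`p` takes the values: 9 → 6 → 3

Answer: 3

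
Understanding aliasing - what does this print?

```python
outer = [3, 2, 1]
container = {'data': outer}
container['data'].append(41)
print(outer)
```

Key concept: dict holds reference to list.
Step by step:
`outer = [3, 2, 1]` → outer = [3, 2, 1]
`container = {'data': outer}` → container = {'data': [3, 2, 1]}
`container['data'].append(41)` → outer = [3, 2, 1, 41]; container = {'data': [3, 2, 1, 41]}
`print(outer)` → prints [3, 2, 1, 41]

Answer: [3, 2, 1, 41]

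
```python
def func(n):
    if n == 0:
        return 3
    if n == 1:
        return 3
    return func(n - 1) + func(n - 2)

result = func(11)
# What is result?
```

Build up from base cases: func(0)=3, func(1)=3, func(2)=6, func(3)=9, func(4)=15, func(5)=24, func(6)=39, ..., func(11)=432

Answer: 432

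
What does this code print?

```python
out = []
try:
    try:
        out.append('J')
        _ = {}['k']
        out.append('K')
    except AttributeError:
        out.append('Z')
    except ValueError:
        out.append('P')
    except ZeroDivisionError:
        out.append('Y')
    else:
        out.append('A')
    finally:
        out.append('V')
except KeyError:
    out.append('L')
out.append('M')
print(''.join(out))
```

Execution trace: 'J' (inner try body) → 'V' (inner finally) → 'L' (outer except KeyError) → 'M' (after the try/except). Output: JVLM

Answer: JVLM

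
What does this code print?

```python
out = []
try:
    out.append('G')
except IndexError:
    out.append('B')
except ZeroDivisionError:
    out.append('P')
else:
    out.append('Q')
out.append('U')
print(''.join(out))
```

Execution trace: 'G' (try body, no exception) → 'Q' (else) → 'U' (after the try/except). Output: GQU

Answer: GQU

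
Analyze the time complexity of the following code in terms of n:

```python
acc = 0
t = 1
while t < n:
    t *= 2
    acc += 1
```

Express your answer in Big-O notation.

Each loop level contributes: log n. Multiplying the contributions gives O(log n).

Answer: O(log n)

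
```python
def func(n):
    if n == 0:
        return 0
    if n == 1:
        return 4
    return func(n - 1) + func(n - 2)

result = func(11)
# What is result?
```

Build up from base cases: func(0)=0, func(1)=4, func(2)=4, func(3)=8, func(4)=12, func(5)=20, func(6)=32, ..., func(11)=356

Answer: 356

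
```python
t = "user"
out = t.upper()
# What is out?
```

Trace:
`t = "user"` → t = 'user'
`out = t.upper()` → out = 'USER'
So out = 'USER'

Answer: 'USER'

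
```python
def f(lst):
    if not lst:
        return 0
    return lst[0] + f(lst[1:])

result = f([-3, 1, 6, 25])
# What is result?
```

(-3) + 1 + 6 + 25 + 0 = 29

Answer: 29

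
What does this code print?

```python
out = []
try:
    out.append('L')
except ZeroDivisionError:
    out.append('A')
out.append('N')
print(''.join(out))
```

Execution trace: 'L' (try body, no exception) → 'N' (after the try/except). Output: LN

Answer: LN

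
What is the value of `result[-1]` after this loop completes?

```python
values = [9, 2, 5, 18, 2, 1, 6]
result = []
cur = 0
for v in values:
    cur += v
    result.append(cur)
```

Cumulative sum ends at 43
`result` takes the values: [] → [9] → [9, 11] → [9, 11, 16] → [9, 11, 16, 34] → [9, 11, 16, 34, 36] → [9, 11, 16, 34, 36, 37] → [9, 11, 16, 34, 36, 37, 43]
So `result[-1]` = 43

Answer: 43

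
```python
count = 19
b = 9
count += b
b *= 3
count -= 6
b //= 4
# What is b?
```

Trace:
`count = 19` → count = 19
`b = 9` → b = 9
`count += b` → count = 28
`b *= 3` → b = 27
`count -= 6` → count = 22
`b //= 4` → b = 6
So b = 6

Answer: 6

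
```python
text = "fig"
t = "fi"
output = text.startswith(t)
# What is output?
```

Trace:
`text = "fig"` → text = 'fig'
`t = "fi"` → t = 'fi'
`output = text.startswith(t)` → output = True
So output = True

Answer: True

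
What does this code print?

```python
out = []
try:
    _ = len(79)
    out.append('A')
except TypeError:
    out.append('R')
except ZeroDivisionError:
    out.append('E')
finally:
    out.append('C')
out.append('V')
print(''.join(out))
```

Execution trace: 'R' (except TypeError) → 'C' (finally) → 'V' (after the try/except). Output: RCV

Answer: RCV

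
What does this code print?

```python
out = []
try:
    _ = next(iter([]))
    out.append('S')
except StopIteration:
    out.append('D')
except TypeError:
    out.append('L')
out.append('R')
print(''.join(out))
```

Execution trace: 'D' (except StopIteration) → 'R' (after the try/except). Output: DR

Answer: DR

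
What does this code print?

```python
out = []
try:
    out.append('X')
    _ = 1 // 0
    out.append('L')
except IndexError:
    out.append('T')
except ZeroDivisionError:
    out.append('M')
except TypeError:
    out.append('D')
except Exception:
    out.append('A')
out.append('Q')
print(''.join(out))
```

Execution trace: 'X' (try body) → 'M' (except ZeroDivisionError) → 'Q' (after the try/except). Output: XMQ

Answer: XMQ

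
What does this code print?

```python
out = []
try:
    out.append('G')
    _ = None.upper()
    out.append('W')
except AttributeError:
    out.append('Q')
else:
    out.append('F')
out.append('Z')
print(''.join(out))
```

Execution trace: 'G' (try body) → 'Q' (except AttributeError) → 'Z' (after the try/except). Output: GQZ

Answer: GQZ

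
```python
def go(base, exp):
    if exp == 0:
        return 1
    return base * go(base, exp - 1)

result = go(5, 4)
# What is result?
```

go(5, 4) = 5 * 5 * 5 * 5 = 625

Answer: 625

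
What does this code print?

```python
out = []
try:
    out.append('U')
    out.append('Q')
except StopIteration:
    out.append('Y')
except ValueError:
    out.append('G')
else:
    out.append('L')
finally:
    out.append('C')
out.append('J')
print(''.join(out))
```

Execution trace: 'U' (try body) → 'Q' (try body, no exception) → 'L' (else) → 'C' (finally) → 'J' (after the try/except). Output: UQLCJ

Answer: UQLCJ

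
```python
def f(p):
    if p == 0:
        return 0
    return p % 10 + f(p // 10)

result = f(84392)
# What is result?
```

Sum of digits of 84392: 2 + 9 + 3 + 4 + 8 = 26

Answer: 26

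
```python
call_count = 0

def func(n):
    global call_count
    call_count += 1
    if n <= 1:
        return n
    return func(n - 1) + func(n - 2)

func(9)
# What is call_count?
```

Calls(n) = 1 + Calls(n-1) + Calls(n-2); Calls(0)=Calls(1)=1. For n=9 this gives 109.

Answer: 109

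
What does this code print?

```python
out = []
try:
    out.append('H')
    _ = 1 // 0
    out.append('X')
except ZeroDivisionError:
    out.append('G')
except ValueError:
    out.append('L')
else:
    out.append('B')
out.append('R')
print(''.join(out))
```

Execution trace: 'H' (try body) → 'G' (except ZeroDivisionError) → 'R' (after the try/except). Output: HGR

Answer: HGR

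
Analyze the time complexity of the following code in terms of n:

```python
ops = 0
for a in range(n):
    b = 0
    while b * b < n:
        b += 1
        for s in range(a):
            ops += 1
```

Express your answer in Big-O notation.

Each loop level contributes: n × √n × n. Multiplying the contributions gives O(n^2√n).

Answer: O(n^2√n)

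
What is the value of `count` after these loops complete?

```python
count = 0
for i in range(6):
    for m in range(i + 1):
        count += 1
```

Triangle: 1 + 2 + ... + 6
`count` takes the values: 0 → 1 → 2 → 3 → 4 → 5 → 6 → 7 → 8 → 9 → 10 → 11 → 12 → 13 → 14 → 15 → 16 → 17 → 18 → 19 → 20 → 21

Answer: 21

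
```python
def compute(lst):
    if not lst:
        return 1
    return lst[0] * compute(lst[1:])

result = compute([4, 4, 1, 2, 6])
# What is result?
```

Product over [4, 4, 1, 2, 6] = 4 * 4 * 1 * 2 * 6 = 192

Answer: 192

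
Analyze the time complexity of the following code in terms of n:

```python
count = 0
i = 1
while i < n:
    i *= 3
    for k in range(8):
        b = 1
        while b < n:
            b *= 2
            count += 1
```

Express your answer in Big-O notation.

Each loop level contributes: log n × 1 × log n. Multiplying the contributions gives O(log² n).

Answer: O(log² n)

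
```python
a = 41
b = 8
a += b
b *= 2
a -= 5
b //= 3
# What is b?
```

Trace:
`a = 41` → a = 41
`b = 8` → b = 8
`a += b` → a = 49
`b *= 2` → b = 16
`a -= 5` → a = 44
`b //= 3` → b = 5
So b = 5

Answer: 5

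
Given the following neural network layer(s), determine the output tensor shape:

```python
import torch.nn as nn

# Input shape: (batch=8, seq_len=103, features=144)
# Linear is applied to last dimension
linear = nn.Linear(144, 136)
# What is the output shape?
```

Input: (8, 103, 144) -> Output: (8, 103, 136)

Answer: (8, 103, 136)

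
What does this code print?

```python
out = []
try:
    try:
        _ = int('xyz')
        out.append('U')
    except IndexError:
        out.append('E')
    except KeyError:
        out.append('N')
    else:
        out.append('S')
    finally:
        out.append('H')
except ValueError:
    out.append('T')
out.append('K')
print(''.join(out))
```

Execution trace: 'H' (finally) → 'T' (outer except ValueError) → 'K' (after the try/except). Output: HTK

Answer: HTK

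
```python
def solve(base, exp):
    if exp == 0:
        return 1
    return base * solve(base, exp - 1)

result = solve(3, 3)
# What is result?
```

solve(3, 3) = 3 * 3 * 3 = 27

Answer: 27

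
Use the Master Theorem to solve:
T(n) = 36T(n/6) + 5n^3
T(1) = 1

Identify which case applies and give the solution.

a=36, b=6, f(n)=5n^3. log_6(36) = 2. Since c=3 > 2 and the regularity condition holds (36(n/6)^3 = (36/6^3)n^3 with 36/6^3 < 1), Case 3 applies: T(n) = Θ(f(n)) = O(n^3).

Answer: O(n^3) - Case 3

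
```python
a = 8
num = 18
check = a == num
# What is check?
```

Trace:
`a = 8` → a = 8
`num = 18` → num = 18
`check = a == num` → check = False
So check = False

Answer: False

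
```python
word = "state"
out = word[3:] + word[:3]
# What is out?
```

Trace:
`word = "state"` → word = 'state'
`out = word[3:] + word[:3]` → out = 'testa'
So out = 'testa'

Answer: 'testa'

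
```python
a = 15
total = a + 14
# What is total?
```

Trace:
`a = 15` → a = 15
`total = a + 14` → total = 29
So total = 29

Answer: 29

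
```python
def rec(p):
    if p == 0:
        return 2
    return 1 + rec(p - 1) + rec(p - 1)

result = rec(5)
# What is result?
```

rec(p) = 1 + 2·rec(p-1), rec(0)=2. Closed form: (2+1)·2^5 - 1 = 95.

Answer: 95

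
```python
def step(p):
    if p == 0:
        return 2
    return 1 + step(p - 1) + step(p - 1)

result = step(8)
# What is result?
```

step(p) = 1 + 2·step(p-1), step(0)=2. Closed form: (2+1)·2^8 - 1 = 767.

Answer: 767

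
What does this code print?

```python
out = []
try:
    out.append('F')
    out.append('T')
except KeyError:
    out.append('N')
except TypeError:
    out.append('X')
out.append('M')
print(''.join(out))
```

Execution trace: 'F' (try body) → 'T' (try body, no exception) → 'M' (after the try/except). Output: FTM

Answer: FTM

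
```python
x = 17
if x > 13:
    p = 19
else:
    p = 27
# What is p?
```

Trace:
`x = 17` → x = 17
`if x > 13: ...` → x > 13 is True → p = 19
So p = 19

Answer: 19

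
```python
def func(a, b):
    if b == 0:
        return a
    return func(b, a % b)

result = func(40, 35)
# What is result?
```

func(40, 35) -> func(35, 5) -> func(5, 0) -> 5

Answer: 5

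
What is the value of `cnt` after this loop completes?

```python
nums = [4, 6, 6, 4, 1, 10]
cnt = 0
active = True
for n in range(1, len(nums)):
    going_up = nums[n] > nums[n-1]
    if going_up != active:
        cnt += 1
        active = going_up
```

Count direction changes in [4, 6, 6, 4, 1, 10]
`cnt` takes the values: 0 → 1 → 2

Answer: 2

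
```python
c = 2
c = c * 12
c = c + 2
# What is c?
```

Trace:
`c = 2` → c = 2
`c = c * 12` → c = 24
`c = c + 2` → c = 26
So c = 26

Answer: 26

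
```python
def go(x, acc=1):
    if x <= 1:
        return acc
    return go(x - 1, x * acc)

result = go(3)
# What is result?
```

Accumulator trace (n, acc): (3, 1) -> (2, 3) -> (1, 6) -> return 6

Answer: 6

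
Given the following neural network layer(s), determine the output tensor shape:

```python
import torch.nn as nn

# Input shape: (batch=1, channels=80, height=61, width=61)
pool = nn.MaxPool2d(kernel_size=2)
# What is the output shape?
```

Input: (1, 80, 61, 61) -> Output: (1, 80, 30, 30)

Answer: (1, 80, 30, 30)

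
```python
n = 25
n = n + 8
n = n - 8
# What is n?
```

Trace:
`n = 25` → n = 25
`n = n + 8` → n = 33
`n = n - 8` → n = 25
So n = 25

Answer: 25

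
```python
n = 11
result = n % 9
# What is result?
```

Trace:
`n = 11` → n = 11
`result = n % 9` → result = 2
So result = 2

Answer: 2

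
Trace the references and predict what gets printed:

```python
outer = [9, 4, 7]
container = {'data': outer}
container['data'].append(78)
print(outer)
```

Key concept: dict holds reference to list.
Step by step:
`outer = [9, 4, 7]` → outer = [9, 4, 7]
`container = {'data': outer}` → container = {'data': [9, 4, 7]}
`container['data'].append(78)` → outer = [9, 4, 7, 78]; container = {'data': [9, 4, 7, 78]}
`print(outer)` → prints [9, 4, 7, 78]

Answer: [9, 4, 7, 78]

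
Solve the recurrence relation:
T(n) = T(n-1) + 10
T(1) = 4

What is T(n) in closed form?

Unrolling: T(n) = T(1) + 10·(n-1) = 4 + 10(n-1) = 10n - 6.

Answer: T(n) = 10n - 6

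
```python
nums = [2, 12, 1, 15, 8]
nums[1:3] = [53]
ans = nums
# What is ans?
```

Trace:
`nums = [2, 12, 1, 15, 8]` → nums = [2, 12, 1, 15, 8]
`nums[1:3] = [53]` → nums = [2, 53, 15, 8]
`ans = nums` → ans = [2, 53, 15, 8]
So ans = [2, 53, 15, 8]

Answer: [2, 53, 15, 8]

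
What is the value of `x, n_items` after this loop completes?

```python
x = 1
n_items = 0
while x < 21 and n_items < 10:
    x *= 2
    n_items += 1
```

Double until >= 21 or 10 iterations
`x, n_items` takes the values: (1, 0) → (2, 0) → (2, 1) → (4, 1) → (4, 2) → (8, 2) → (8, 3) → (16, 3) → (16, 4) → (32, 4) → (32, 5)

Answer: 32, 5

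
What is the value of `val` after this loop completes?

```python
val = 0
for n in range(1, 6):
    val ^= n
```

XOR of 1 to 5
`val` takes the values: 0 → 1 → 3 → 0 → 4 → 1

Answer: 1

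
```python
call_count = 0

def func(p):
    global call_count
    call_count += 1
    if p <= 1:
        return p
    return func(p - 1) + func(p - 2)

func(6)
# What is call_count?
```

Calls(p) = 1 + Calls(p-1) + Calls(p-2); Calls(0)=Calls(1)=1. For p=6 this gives 25.

Answer: 25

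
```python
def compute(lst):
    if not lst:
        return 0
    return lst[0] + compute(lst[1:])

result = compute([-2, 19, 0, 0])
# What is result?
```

(-2) + 19 + 0 + 0 + 0 = 17

Answer: 17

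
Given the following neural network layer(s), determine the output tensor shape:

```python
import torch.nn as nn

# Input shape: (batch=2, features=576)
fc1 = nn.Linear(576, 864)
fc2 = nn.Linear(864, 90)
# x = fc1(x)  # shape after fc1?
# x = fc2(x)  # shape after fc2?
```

Input: (2, 576) -> after fc1: (2, 864) -> Output: (2, 90)

Answer: (2, 90)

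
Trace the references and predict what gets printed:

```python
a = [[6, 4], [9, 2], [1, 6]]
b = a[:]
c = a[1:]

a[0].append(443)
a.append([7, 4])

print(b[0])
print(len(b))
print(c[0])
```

Key concept: slice with nested mutation.
Step by step:
`a = [[6, 4], [9, 2], [1, 6]]` → a = [[6, 4], [9, 2], [1, 6]]
`b = a[:]` → b = [[6, 4], [9, 2], [1, 6]]
`c = a[1:]` → c = [[9, 2], [1, 6]]
`a[0].append(443)` → a = [[6, 4, 443], [9, 2], [1, 6]]; b = [[6, 4, 443], [9, 2], [1, 6]]
`a.append([7, 4])` → a = [[6, 4, 443], [9, 2], [1, 6], [7, 4]]
`print(b[0])` → prints [6, 4, 443]
`print(len(b))` → prints 3
`print(c[0])` → prints [9, 2]

Answer:
[6, 4, 443]
3
[9, 2]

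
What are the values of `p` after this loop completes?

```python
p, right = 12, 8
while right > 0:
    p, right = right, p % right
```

GCD of 12 and 8
`p` takes the values: 12 → 8 → 4

Answer: 4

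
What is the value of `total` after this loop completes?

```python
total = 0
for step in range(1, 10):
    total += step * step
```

Sum of squares 1² to 9² = 285
`total` takes the values: 0 → 1 → 5 → 14 → 30 → 55 → 91 → 140 → 204 → 285

Answer: 285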